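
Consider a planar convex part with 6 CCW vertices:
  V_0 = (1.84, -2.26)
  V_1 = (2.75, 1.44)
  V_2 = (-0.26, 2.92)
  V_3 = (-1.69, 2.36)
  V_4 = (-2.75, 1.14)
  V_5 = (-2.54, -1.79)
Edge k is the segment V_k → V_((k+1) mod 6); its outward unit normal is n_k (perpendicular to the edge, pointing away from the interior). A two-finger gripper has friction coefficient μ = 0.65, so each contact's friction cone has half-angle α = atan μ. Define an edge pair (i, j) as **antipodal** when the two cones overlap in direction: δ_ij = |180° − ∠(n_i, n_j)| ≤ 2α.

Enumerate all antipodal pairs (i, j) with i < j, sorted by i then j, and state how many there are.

count = 7; pairs: (0,2), (0,3), (0,4), (1,4), (1,5), (2,5), (3,5)

α = atan 0.65 = 33.02°;  2α = 66.05°
n_0 = (+0.9711, -0.2388)
n_1 = (+0.4412, +0.8974)
n_2 = (-0.3646, +0.9311)
n_3 = (-0.7549, +0.6559)
n_4 = (-0.9974, -0.0715)
n_5 = (-0.1067, -0.9943)
  (0,1): δ = 102.37°  ·
  (0,2): δ = 54.80°  ✓
  (0,3): δ = 27.17°  ✓
  (0,4): δ = 17.92°  ✓
  (0,5): δ = 97.69°  ·
  (1,2): δ = 132.43°  ·
  (1,3): δ = 104.80°  ·
  (1,4): δ = 59.72°  ✓
  (1,5): δ = 20.06°  ✓
  (2,3): δ = 152.37°  ·
  (2,4): δ = 107.29°  ·
  (2,5): δ = 27.51°  ✓
  (3,4): δ = 134.91°  ·
  (3,5): δ = 55.14°  ✓
  (4,5): δ = 100.22°  ·
antipodal pairs: 7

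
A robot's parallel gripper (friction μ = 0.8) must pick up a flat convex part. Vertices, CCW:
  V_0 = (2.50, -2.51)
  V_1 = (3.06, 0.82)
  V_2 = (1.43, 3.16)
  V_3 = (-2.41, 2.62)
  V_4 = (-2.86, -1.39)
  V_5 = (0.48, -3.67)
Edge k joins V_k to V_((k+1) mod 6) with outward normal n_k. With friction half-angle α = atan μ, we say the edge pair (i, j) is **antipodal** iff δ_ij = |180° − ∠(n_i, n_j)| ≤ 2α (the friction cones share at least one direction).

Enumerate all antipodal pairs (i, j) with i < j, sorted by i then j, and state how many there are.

α = atan 0.8 = 38.66°;  2α = 77.32°
n_0 = (+0.9862, -0.1658)
n_1 = (+0.8205, +0.5716)
n_2 = (-0.1393, +0.9903)
n_3 = (-0.9938, +0.1115)
n_4 = (-0.5638, -0.8259)
n_5 = (+0.4980, -0.8672)
  (0,1): δ = 135.59°  ·
  (0,2): δ = 72.45°  ✓
  (0,3): δ = 3.14°  ✓
  (0,4): δ = 65.23°  ✓
  (0,5): δ = 129.41°  ·
  (1,2): δ = 116.86°  ·
  (1,3): δ = 41.26°  ✓
  (1,4): δ = 20.82°  ✓
  (1,5): δ = 85.01°  ·
  (2,3): δ = 104.41°  ·
  (2,4): δ = 42.32°  ✓
  (2,5): δ = 21.86°  ✓
  (3,4): δ = 117.92°  ·
  (3,5): δ = 53.73°  ✓
  (4,5): δ = 115.81°  ·
antipodal pairs: 8

count = 8; pairs: (0,2), (0,3), (0,4), (1,3), (1,4), (2,4), (2,5), (3,5)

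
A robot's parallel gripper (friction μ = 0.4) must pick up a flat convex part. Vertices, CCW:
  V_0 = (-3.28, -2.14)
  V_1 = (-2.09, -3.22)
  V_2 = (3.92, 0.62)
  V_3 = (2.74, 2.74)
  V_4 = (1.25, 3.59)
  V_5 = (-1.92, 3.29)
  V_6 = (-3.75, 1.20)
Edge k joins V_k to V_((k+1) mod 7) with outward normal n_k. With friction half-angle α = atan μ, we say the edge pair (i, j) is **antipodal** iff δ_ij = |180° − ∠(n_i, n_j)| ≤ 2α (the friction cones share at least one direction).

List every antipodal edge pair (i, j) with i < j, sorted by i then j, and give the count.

α = atan 0.4 = 21.80°;  2α = 43.60°
n_0 = (-0.6721, -0.7405)
n_1 = (+0.5384, -0.8427)
n_2 = (+0.8738, +0.4863)
n_3 = (+0.4955, +0.8686)
n_4 = (-0.0942, +0.9956)
n_5 = (-0.7524, +0.6588)
n_6 = (-0.9902, -0.1393)
  (0,1): δ = 105.20°  ·
  (0,2): δ = 18.67°  ✓
  (0,3): δ = 12.52°  ✓
  (0,4): δ = 47.63°  ·
  (0,5): δ = 91.02°  ·
  (0,6): δ = 140.24°  ·
  (1,2): δ = 93.48°  ·
  (1,3): δ = 62.28°  ·
  (1,4): δ = 27.17°  ✓
  (1,5): δ = 16.22°  ✓
  (1,6): δ = 65.43°  ·
  (2,3): δ = 148.80°  ·
  (2,4): δ = 113.69°  ·
  (2,5): δ = 70.31°  ·
  (2,6): δ = 21.09°  ✓
  (3,4): δ = 144.89°  ·
  (3,5): δ = 101.50°  ·
  (3,6): δ = 52.29°  ·
  (4,5): δ = 136.61°  ·
  (4,6): δ = 87.40°  ·
  (5,6): δ = 130.78°  ·
antipodal pairs: 5

count = 5; pairs: (0,2), (0,3), (1,4), (1,5), (2,6)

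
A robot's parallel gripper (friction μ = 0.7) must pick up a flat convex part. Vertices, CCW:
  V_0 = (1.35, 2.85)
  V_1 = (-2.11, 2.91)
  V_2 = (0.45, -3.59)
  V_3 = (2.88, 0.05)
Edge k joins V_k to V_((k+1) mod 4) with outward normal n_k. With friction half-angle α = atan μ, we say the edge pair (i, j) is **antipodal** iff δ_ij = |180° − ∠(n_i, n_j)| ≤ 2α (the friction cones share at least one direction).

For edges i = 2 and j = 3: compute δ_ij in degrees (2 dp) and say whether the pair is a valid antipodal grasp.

α = atan 0.7 = 34.99°;  2α = 69.98°
edge 2: e_2 = (+2.43, +3.64);  n_2 = (+0.8317, -0.5552)
edge 3: e_3 = (-1.53, +2.80);  n_3 = (+0.8775, +0.4795)
∠(n_2, n_3) = 62.38°
δ = |180° − 62.38°| = 117.62°
117.62° > 2α = 69.98°  →  invalid

δ = 117.62°, invalid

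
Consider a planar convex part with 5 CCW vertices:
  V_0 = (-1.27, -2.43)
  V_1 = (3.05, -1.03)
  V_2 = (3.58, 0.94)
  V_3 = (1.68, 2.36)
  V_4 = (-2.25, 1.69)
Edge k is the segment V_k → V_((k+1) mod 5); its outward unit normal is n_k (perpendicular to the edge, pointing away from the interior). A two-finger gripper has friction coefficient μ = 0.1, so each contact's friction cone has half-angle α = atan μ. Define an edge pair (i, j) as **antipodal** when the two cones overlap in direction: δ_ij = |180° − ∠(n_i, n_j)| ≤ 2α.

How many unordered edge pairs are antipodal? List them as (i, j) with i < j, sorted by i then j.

count = 1; pairs: (0,3)

α = atan 0.1 = 5.71°;  2α = 11.42°
n_0 = (+0.3083, -0.9513)
n_1 = (+0.9657, -0.2598)
n_2 = (+0.5987, +0.8010)
n_3 = (-0.1681, +0.9858)
n_4 = (-0.9729, -0.2314)
  (0,1): δ = 123.01°  ·
  (0,2): δ = 54.73°  ·
  (0,3): δ = 8.28°  ✓
  (0,4): δ = 85.42°  ·
  (1,2): δ = 111.72°  ·
  (1,3): δ = 65.27°  ·
  (1,4): δ = 28.44°  ·
  (2,3): δ = 133.55°  ·
  (2,4): δ = 39.85°  ·
  (3,4): δ = 86.30°  ·
antipodal pairs: 1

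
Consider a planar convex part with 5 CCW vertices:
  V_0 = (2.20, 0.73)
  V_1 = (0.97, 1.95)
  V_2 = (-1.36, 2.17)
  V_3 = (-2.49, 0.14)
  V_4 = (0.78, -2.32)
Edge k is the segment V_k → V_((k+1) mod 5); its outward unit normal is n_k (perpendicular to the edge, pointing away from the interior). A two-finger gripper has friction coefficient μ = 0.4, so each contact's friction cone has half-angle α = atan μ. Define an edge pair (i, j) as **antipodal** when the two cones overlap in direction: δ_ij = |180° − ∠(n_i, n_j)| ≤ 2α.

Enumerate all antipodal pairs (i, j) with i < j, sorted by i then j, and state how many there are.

α = atan 0.4 = 21.80°;  2α = 43.60°
n_0 = (+0.7042, +0.7100)
n_1 = (+0.0940, +0.9956)
n_2 = (-0.8738, +0.4864)
n_3 = (-0.6012, -0.7991)
n_4 = (+0.9066, -0.4221)
  (0,1): δ = 140.63°  ·
  (0,2): δ = 74.34°  ·
  (0,3): δ = 7.81°  ✓
  (0,4): δ = 109.80°  ·
  (1,2): δ = 113.71°  ·
  (1,3): δ = 31.56°  ✓
  (1,4): δ = 70.43°  ·
  (2,3): δ = 97.85°  ·
  (2,4): δ = 4.14°  ✓
  (3,4): δ = 78.01°  ·
antipodal pairs: 3

count = 3; pairs: (0,3), (1,3), (2,4)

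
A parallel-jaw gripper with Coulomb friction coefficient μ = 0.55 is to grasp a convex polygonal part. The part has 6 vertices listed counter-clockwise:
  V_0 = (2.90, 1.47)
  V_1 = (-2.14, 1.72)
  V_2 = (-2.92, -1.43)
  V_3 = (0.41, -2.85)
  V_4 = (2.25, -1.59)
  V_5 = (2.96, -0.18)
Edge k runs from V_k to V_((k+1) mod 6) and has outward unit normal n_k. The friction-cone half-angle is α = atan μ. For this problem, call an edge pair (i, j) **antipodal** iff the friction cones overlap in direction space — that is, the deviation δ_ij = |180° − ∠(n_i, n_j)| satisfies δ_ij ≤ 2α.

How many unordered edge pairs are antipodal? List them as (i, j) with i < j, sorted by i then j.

α = atan 0.55 = 28.81°;  2α = 57.62°
n_0 = (+0.0495, +0.9988)
n_1 = (-0.9707, +0.2404)
n_2 = (-0.3923, -0.9199)
n_3 = (+0.5650, -0.8251)
n_4 = (+0.8932, -0.4497)
n_5 = (+0.9993, +0.0363)
  (0,1): δ = 101.07°  ·
  (0,2): δ = 20.25°  ✓
  (0,3): δ = 37.24°  ✓
  (0,4): δ = 66.11°  ·
  (0,5): δ = 94.92°  ·
  (1,2): δ = 99.19°  ·
  (1,3): δ = 41.69°  ✓
  (1,4): δ = 12.82°  ✓
  (1,5): δ = 15.99°  ✓
  (2,3): δ = 122.50°  ·
  (2,4): δ = 93.63°  ·
  (2,5): δ = 64.82°  ·
  (3,4): δ = 151.13°  ·
  (3,5): δ = 122.32°  ·
  (4,5): δ = 151.19°  ·
antipodal pairs: 5

count = 5; pairs: (0,2), (0,3), (1,3), (1,4), (1,5)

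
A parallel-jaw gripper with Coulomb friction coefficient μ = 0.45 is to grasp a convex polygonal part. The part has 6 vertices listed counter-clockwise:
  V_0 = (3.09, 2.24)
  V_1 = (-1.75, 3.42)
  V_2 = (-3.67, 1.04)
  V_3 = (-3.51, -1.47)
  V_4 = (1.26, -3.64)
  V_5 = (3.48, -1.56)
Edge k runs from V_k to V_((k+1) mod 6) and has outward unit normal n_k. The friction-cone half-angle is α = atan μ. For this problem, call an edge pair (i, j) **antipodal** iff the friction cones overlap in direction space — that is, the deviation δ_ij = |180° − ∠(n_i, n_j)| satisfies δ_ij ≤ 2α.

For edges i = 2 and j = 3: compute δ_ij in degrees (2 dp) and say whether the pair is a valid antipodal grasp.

α = atan 0.45 = 24.23°;  2α = 48.46°
edge 2: e_2 = (+0.16, -2.51);  n_2 = (-0.9980, -0.0636)
edge 3: e_3 = (+4.77, -2.17);  n_3 = (-0.4141, -0.9102)
∠(n_2, n_3) = 61.89°
δ = |180° − 61.89°| = 118.11°
118.11° > 2α = 48.46°  →  invalid

δ = 118.11°, invalid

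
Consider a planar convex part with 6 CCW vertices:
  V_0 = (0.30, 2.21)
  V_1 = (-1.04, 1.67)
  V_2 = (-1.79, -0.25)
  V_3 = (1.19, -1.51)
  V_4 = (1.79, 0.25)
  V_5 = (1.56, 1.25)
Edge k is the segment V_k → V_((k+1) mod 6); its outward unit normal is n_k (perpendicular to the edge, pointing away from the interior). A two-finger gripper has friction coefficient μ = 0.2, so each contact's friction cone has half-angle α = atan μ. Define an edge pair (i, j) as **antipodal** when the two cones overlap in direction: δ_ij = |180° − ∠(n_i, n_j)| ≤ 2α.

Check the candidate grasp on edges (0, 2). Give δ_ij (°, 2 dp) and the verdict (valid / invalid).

δ = 44.87°, invalid

α = atan 0.2 = 11.31°;  2α = 22.62°
edge 0: e_0 = (-1.34, -0.54);  n_0 = (-0.3738, +0.9275)
edge 2: e_2 = (+2.98, -1.26);  n_2 = (-0.3894, -0.9211)
∠(n_0, n_2) = 135.13°
δ = |180° − 135.13°| = 44.87°
44.87° > 2α = 22.62°  →  invalid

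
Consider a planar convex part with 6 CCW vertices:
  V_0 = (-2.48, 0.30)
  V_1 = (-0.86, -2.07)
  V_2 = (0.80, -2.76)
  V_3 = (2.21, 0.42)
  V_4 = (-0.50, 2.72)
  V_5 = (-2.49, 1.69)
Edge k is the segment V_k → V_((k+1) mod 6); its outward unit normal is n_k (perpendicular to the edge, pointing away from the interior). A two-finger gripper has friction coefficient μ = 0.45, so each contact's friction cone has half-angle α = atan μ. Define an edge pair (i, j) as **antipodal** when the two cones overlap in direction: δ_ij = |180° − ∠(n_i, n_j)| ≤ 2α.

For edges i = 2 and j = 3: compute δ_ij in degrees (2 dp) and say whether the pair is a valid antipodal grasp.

δ = 106.41°, invalid

α = atan 0.45 = 24.23°;  2α = 48.46°
edge 2: e_2 = (+1.41, +3.18);  n_2 = (+0.9142, -0.4053)
edge 3: e_3 = (-2.71, +2.30);  n_3 = (+0.6471, +0.7624)
∠(n_2, n_3) = 73.59°
δ = |180° − 73.59°| = 106.41°
106.41° > 2α = 48.46°  →  invalid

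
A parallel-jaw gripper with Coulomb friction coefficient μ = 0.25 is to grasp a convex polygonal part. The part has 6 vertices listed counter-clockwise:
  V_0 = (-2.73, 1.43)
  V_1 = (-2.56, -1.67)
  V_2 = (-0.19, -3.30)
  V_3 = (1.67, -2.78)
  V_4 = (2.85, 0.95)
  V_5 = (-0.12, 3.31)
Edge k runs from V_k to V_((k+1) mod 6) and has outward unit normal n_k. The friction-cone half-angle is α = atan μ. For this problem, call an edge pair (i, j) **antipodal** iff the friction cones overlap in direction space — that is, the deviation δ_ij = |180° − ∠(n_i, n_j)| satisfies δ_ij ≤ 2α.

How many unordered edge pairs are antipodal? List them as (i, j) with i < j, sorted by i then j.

count = 3; pairs: (0,3), (1,4), (2,5)

α = atan 0.25 = 14.04°;  2α = 28.07°
n_0 = (-0.9985, -0.0548)
n_1 = (-0.5667, -0.8239)
n_2 = (+0.2692, -0.9631)
n_3 = (+0.9534, -0.3016)
n_4 = (+0.6221, +0.7829)
n_5 = (-0.5845, +0.8114)
  (0,1): δ = 127.66°  ·
  (0,2): δ = 77.52°  ·
  (0,3): δ = 20.69°  ✓
  (0,4): δ = 48.39°  ·
  (0,5): δ = 122.63°  ·
  (1,2): δ = 129.86°  ·
  (1,3): δ = 73.04°  ·
  (1,4): δ = 3.95°  ✓
  (1,5): δ = 70.28°  ·
  (2,3): δ = 123.17°  ·
  (2,4): δ = 54.09°  ·
  (2,5): δ = 20.15°  ✓
  (3,4): δ = 110.92°  ·
  (3,5): δ = 36.68°  ·
  (4,5): δ = 105.76°  ·
antipodal pairs: 3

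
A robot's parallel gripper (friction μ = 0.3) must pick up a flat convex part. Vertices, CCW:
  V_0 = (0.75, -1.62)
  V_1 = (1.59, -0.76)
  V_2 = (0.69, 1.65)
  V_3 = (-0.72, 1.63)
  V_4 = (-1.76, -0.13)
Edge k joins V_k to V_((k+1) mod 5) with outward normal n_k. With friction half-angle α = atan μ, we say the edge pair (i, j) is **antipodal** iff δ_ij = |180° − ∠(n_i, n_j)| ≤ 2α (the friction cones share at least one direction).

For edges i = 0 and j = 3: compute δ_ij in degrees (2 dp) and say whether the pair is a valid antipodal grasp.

δ = 13.75°, valid

α = atan 0.3 = 16.70°;  2α = 33.40°
edge 0: e_0 = (+0.84, +0.86);  n_0 = (+0.7154, -0.6987)
edge 3: e_3 = (-1.04, -1.76);  n_3 = (-0.8609, +0.5087)
∠(n_0, n_3) = 166.25°
δ = |180° − 166.25°| = 13.75°
13.75° ≤ 2α = 33.40°  →  valid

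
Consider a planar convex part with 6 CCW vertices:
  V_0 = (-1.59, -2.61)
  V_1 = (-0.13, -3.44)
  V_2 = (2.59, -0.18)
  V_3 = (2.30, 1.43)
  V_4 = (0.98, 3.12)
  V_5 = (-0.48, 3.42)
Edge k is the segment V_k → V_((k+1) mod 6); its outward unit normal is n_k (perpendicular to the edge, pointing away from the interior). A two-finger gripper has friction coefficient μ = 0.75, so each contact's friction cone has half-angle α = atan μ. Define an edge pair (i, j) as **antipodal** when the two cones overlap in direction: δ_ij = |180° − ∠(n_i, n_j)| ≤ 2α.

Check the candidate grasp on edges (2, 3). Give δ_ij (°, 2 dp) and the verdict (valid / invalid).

α = atan 0.75 = 36.87°;  2α = 73.74°
edge 2: e_2 = (-0.29, +1.61);  n_2 = (+0.9842, +0.1773)
edge 3: e_3 = (-1.32, +1.69);  n_3 = (+0.7881, +0.6156)
∠(n_2, n_3) = 27.78°
δ = |180° − 27.78°| = 152.22°
152.22° > 2α = 73.74°  →  invalid

δ = 152.22°, invalid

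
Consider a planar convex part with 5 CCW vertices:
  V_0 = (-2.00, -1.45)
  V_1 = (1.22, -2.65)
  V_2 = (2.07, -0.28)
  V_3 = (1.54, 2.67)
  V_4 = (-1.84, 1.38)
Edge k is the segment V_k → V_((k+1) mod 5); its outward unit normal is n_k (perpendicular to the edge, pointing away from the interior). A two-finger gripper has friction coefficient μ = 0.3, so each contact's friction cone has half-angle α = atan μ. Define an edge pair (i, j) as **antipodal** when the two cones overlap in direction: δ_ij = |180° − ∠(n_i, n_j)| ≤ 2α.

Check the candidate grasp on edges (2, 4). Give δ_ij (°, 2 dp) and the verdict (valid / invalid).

α = atan 0.3 = 16.70°;  2α = 33.40°
edge 2: e_2 = (-0.53, +2.95);  n_2 = (+0.9842, +0.1768)
edge 4: e_4 = (-0.16, -2.83);  n_4 = (-0.9984, +0.0564)
∠(n_2, n_4) = 166.58°
δ = |180° − 166.58°| = 13.42°
13.42° ≤ 2α = 33.40°  →  valid

δ = 13.42°, valid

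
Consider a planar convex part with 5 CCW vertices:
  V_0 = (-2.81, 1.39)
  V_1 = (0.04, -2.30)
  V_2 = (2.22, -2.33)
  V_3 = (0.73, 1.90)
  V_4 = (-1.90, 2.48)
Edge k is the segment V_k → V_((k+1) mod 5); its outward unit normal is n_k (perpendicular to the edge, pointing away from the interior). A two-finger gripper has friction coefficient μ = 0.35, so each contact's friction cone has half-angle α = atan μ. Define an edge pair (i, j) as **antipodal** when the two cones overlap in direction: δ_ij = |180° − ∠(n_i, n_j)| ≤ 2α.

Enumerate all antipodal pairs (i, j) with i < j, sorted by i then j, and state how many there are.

α = atan 0.35 = 19.29°;  2α = 38.58°
n_0 = (-0.7914, -0.6113)
n_1 = (-0.0138, -0.9999)
n_2 = (+0.9432, +0.3322)
n_3 = (+0.2154, +0.9765)
n_4 = (-0.7676, +0.6409)
  (0,1): δ = 128.47°  ·
  (0,2): δ = 18.28°  ✓
  (0,3): δ = 39.88°  ·
  (0,4): δ = 102.46°  ·
  (1,2): δ = 69.81°  ·
  (1,3): δ = 11.65°  ✓
  (1,4): δ = 50.93°  ·
  (2,3): δ = 121.84°  ·
  (2,4): δ = 59.26°  ·
  (3,4): δ = 117.42°  ·
antipodal pairs: 2

count = 2; pairs: (0,2), (1,3)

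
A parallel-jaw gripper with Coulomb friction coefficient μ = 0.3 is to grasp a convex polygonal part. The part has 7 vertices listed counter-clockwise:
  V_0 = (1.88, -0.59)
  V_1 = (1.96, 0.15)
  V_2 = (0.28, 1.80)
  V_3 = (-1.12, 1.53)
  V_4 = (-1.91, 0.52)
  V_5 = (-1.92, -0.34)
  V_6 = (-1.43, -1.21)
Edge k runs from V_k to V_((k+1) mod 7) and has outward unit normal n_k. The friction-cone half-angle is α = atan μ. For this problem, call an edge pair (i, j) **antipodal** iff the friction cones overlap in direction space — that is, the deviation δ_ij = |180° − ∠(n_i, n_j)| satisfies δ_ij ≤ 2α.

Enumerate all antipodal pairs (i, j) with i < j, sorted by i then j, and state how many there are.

α = atan 0.3 = 16.70°;  2α = 33.40°
n_0 = (+0.9942, -0.1075)
n_1 = (+0.7007, +0.7134)
n_2 = (-0.1894, +0.9819)
n_3 = (-0.7877, +0.6161)
n_4 = (-0.9999, +0.0116)
n_5 = (-0.8713, -0.4907)
n_6 = (+0.1841, -0.9829)
  (0,1): δ = 128.31°  ·
  (0,2): δ = 72.91°  ·
  (0,3): δ = 31.86°  ✓
  (0,4): δ = 5.50°  ✓
  (0,5): δ = 35.56°  ·
  (0,6): δ = 106.78°  ·
  (1,2): δ = 124.60°  ·
  (1,3): δ = 83.55°  ·
  (1,4): δ = 46.18°  ·
  (1,5): δ = 16.13°  ✓
  (1,6): δ = 55.09°  ·
  (2,3): δ = 138.95°  ·
  (2,4): δ = 101.58°  ·
  (2,5): δ = 71.53°  ·
  (2,6): δ = 0.31°  ✓
  (3,4): δ = 142.63°  ·
  (3,5): δ = 112.58°  ·
  (3,6): δ = 41.36°  ·
  (4,5): δ = 149.94°  ·
  (4,6): δ = 78.72°  ·
  (5,6): δ = 108.78°  ·
antipodal pairs: 4

count = 4; pairs: (0,3), (0,4), (1,5), (2,6)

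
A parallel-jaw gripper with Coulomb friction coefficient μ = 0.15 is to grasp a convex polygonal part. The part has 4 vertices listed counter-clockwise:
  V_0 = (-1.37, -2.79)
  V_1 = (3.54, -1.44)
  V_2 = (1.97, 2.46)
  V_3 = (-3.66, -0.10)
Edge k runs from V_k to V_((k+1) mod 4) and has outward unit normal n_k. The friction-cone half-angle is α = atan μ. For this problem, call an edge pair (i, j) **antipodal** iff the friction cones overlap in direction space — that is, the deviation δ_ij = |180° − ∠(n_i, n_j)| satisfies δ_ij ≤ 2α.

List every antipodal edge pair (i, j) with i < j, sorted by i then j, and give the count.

α = atan 0.15 = 8.53°;  2α = 17.06°
n_0 = (+0.2651, -0.9642)
n_1 = (+0.9277, +0.3734)
n_2 = (-0.4139, +0.9103)
n_3 = (-0.7615, -0.6482)
  (0,1): δ = 83.45°  ·
  (0,2): δ = 9.08°  ✓
  (0,3): δ = 115.03°  ·
  (1,2): δ = 87.48°  ·
  (1,3): δ = 18.48°  ·
  (2,3): δ = 74.04°  ·
antipodal pairs: 1

count = 1; pairs: (0,2)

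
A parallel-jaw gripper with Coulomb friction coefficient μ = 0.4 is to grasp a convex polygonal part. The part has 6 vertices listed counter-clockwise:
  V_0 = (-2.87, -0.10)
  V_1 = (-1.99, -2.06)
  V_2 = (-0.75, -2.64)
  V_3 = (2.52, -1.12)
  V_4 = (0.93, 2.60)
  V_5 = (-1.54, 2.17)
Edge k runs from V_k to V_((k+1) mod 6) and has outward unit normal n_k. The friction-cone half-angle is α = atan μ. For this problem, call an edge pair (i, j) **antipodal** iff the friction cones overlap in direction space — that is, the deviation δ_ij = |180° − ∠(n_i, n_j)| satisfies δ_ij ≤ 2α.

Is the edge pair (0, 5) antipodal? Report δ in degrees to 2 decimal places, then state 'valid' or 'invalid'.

α = atan 0.4 = 21.80°;  2α = 43.60°
edge 0: e_0 = (+0.88, -1.96);  n_0 = (-0.9123, -0.4096)
edge 5: e_5 = (-1.33, -2.27);  n_5 = (-0.8628, +0.5055)
∠(n_0, n_5) = 54.55°
δ = |180° − 54.55°| = 125.45°
125.45° > 2α = 43.60°  →  invalid

δ = 125.45°, invalid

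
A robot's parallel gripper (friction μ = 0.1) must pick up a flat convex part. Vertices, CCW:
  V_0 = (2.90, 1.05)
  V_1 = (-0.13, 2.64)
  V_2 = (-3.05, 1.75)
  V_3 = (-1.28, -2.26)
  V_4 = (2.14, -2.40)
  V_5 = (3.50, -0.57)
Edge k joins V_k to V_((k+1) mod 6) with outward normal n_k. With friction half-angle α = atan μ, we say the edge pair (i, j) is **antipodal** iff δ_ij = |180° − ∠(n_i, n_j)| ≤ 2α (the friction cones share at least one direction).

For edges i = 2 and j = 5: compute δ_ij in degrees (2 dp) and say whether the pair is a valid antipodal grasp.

α = atan 0.1 = 5.71°;  2α = 11.42°
edge 2: e_2 = (+1.77, -4.01);  n_2 = (-0.9148, -0.4038)
edge 5: e_5 = (-0.60, +1.62);  n_5 = (+0.9377, +0.3473)
∠(n_2, n_5) = 176.51°
δ = |180° − 176.51°| = 3.49°
3.49° ≤ 2α = 11.42°  →  valid

δ = 3.49°, valid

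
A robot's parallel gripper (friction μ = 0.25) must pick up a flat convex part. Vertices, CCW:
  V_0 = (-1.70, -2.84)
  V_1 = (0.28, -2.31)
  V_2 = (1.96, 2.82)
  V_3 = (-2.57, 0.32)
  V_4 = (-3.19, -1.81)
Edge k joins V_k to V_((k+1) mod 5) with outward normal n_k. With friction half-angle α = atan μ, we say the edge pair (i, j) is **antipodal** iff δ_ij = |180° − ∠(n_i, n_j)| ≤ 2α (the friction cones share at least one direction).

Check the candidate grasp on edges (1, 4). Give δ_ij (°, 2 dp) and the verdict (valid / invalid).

α = atan 0.25 = 14.04°;  2α = 28.07°
edge 1: e_1 = (+1.68, +5.13);  n_1 = (+0.9503, -0.3112)
edge 4: e_4 = (+1.49, -1.03);  n_4 = (-0.5686, -0.8226)
∠(n_1, n_4) = 106.52°
δ = |180° − 106.52°| = 73.48°
73.48° > 2α = 28.07°  →  invalid

δ = 73.48°, invalid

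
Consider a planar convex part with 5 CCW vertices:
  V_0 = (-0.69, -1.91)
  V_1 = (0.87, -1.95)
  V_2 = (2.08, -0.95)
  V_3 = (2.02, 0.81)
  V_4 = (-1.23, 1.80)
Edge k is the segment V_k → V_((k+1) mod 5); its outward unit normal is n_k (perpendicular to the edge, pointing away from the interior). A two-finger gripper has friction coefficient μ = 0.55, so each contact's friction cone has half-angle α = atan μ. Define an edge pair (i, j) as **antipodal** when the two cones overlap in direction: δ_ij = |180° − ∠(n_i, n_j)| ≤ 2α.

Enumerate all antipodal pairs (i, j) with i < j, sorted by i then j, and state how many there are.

count = 3; pairs: (0,3), (1,3), (2,4)

α = atan 0.55 = 28.81°;  2α = 57.62°
n_0 = (-0.0256, -0.9997)
n_1 = (+0.6370, -0.7708)
n_2 = (+0.9994, +0.0341)
n_3 = (+0.2914, +0.9566)
n_4 = (-0.9896, -0.1440)
  (0,1): δ = 138.96°  ·
  (0,2): δ = 86.58°  ·
  (0,3): δ = 15.47°  ✓
  (0,4): δ = 99.75°  ·
  (1,2): δ = 127.62°  ·
  (1,3): δ = 56.51°  ✓
  (1,4): δ = 58.71°  ·
  (2,3): δ = 108.89°  ·
  (2,4): δ = 6.33°  ✓
  (3,4): δ = 64.78°  ·
antipodal pairs: 3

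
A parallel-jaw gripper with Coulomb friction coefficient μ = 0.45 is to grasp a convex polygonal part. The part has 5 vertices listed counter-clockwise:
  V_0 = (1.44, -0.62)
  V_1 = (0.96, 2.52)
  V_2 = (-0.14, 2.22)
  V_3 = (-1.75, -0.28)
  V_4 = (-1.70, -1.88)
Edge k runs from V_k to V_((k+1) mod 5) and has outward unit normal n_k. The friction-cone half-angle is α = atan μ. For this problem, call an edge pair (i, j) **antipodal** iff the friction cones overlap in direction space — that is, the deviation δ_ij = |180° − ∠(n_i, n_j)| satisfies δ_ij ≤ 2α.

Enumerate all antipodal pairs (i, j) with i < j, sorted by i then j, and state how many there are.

α = atan 0.45 = 24.23°;  2α = 48.46°
n_0 = (+0.9885, +0.1511)
n_1 = (-0.2631, +0.9648)
n_2 = (-0.8407, +0.5414)
n_3 = (-0.9995, -0.0312)
n_4 = (+0.3724, -0.9281)
  (0,1): δ = 83.44°  ·
  (0,2): δ = 41.47°  ✓
  (0,3): δ = 6.90°  ✓
  (0,4): δ = 103.17°  ·
  (1,2): δ = 138.04°  ·
  (1,3): δ = 103.47°  ·
  (1,4): δ = 6.61°  ✓
  (2,3): δ = 145.43°  ·
  (2,4): δ = 35.35°  ✓
  (3,4): δ = 69.93°  ·
antipodal pairs: 4

count = 4; pairs: (0,2), (0,3), (1,4), (2,4)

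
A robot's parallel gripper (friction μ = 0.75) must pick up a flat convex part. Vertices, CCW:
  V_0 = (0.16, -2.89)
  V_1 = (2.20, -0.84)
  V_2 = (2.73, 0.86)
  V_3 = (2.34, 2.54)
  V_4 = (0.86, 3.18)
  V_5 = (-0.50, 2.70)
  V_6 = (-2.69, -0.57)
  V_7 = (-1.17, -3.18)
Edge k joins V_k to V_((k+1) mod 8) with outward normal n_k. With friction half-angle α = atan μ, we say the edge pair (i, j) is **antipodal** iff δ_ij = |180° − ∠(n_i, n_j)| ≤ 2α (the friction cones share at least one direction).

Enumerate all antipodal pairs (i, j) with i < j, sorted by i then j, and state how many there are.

count = 12; pairs: (0,3), (0,4), (0,5), (1,4), (1,5), (1,6), (2,5), (2,6), (3,6), (3,7), (4,7), (5,7)

α = atan 0.75 = 36.87°;  2α = 73.74°
n_0 = (+0.7088, -0.7054)
n_1 = (+0.9547, -0.2976)
n_2 = (+0.9741, +0.2261)
n_3 = (+0.3969, +0.9179)
n_4 = (-0.3328, +0.9430)
n_5 = (-0.8309, +0.5565)
n_6 = (-0.8641, -0.5033)
n_7 = (+0.2130, -0.9770)
  (0,1): δ = 152.46°  ·
  (0,2): δ = 122.07°  ·
  (0,3): δ = 68.53°  ✓
  (0,4): δ = 25.70°  ✓
  (0,5): δ = 11.05°  ✓
  (0,6): δ = 75.08°  ·
  (0,7): δ = 147.16°  ·
  (1,2): δ = 149.62°  ·
  (1,3): δ = 96.07°  ·
  (1,4): δ = 53.24°  ✓
  (1,5): δ = 16.50°  ✓
  (1,6): δ = 47.53°  ✓
  (1,7): δ = 119.62°  ·
  (2,3): δ = 126.45°  ·
  (2,4): δ = 83.63°  ·
  (2,5): δ = 46.88°  ✓
  (2,6): δ = 17.15°  ✓
  (2,7): δ = 89.23°  ·
  (3,4): δ = 137.17°  ·
  (3,5): δ = 100.43°  ·
  (3,6): δ = 36.40°  ✓
  (3,7): δ = 35.69°  ✓
  (4,5): δ = 143.25°  ·
  (4,6): δ = 79.22°  ·
  (4,7): δ = 7.14°  ✓
  (5,6): δ = 115.97°  ·
  (5,7): δ = 43.89°  ✓
  (6,7): δ = 107.91°  ·
antipodal pairs: 12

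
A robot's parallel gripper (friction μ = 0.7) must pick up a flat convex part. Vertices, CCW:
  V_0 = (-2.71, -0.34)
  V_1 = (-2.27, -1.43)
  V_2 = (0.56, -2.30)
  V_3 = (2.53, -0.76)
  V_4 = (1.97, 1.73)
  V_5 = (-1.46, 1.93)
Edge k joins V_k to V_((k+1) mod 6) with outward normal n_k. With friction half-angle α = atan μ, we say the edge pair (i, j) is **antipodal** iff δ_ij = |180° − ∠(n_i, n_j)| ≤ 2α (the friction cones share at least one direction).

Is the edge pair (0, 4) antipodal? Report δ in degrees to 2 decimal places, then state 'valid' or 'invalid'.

α = atan 0.7 = 34.99°;  2α = 69.98°
edge 0: e_0 = (+0.44, -1.09);  n_0 = (-0.9273, -0.3743)
edge 4: e_4 = (-3.43, +0.20);  n_4 = (+0.0582, +0.9983)
∠(n_0, n_4) = 115.32°
δ = |180° − 115.32°| = 64.68°
64.68° ≤ 2α = 69.98°  →  valid

δ = 64.68°, valid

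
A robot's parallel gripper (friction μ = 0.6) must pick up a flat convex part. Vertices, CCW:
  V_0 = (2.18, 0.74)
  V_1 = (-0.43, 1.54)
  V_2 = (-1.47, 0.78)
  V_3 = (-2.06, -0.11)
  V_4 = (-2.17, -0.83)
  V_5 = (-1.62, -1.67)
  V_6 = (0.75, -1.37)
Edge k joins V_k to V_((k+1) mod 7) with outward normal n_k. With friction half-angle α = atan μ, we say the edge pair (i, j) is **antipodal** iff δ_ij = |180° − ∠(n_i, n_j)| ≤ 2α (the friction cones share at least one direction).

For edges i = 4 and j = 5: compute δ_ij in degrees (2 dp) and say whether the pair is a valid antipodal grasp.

α = atan 0.6 = 30.96°;  2α = 61.93°
edge 4: e_4 = (+0.55, -0.84);  n_4 = (-0.8366, -0.5478)
edge 5: e_5 = (+2.37, +0.30);  n_5 = (+0.1256, -0.9921)
∠(n_4, n_5) = 64.00°
δ = |180° − 64.00°| = 116.00°
116.00° > 2α = 61.93°  →  invalid

δ = 116.00°, invalid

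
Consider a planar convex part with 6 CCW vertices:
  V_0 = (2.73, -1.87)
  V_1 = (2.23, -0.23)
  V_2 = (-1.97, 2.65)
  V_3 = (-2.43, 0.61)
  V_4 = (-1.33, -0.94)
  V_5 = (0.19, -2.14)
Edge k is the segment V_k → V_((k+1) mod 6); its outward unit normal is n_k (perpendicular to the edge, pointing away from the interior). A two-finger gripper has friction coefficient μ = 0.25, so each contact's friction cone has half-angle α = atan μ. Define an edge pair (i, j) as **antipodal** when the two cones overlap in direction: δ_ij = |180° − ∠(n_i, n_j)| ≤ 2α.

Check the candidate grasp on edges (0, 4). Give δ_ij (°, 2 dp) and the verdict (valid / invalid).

α = atan 0.25 = 14.04°;  2α = 28.07°
edge 0: e_0 = (-0.50, +1.64);  n_0 = (+0.9565, +0.2916)
edge 4: e_4 = (+1.52, -1.20);  n_4 = (-0.6196, -0.7849)
∠(n_0, n_4) = 145.25°
δ = |180° − 145.25°| = 34.75°
34.75° > 2α = 28.07°  →  invalid

δ = 34.75°, invalid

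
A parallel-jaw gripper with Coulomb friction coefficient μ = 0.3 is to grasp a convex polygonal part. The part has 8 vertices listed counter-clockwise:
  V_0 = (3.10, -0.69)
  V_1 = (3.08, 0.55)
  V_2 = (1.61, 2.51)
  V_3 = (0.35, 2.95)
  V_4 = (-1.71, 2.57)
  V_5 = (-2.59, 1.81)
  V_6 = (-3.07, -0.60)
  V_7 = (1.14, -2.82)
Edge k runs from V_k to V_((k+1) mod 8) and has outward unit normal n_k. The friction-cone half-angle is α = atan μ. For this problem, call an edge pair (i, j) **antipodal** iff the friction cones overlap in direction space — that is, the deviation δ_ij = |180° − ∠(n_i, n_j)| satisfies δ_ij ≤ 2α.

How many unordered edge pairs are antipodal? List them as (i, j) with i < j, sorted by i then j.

count = 5; pairs: (0,5), (1,6), (2,6), (4,7), (5,7)

α = atan 0.3 = 16.70°;  2α = 33.40°
n_0 = (+0.9999, +0.0161)
n_1 = (+0.8000, +0.6000)
n_2 = (+0.3297, +0.9441)
n_3 = (-0.1814, +0.9834)
n_4 = (-0.6536, +0.7568)
n_5 = (-0.9807, +0.1953)
n_6 = (-0.4664, -0.8846)
n_7 = (+0.7359, -0.6771)
  (0,1): δ = 144.05°  ·
  (0,2): δ = 110.17°  ·
  (0,3): δ = 80.47°  ·
  (0,4): δ = 50.11°  ·
  (0,5): δ = 12.19°  ✓
  (0,6): δ = 61.27°  ·
  (0,7): δ = 136.46°  ·
  (1,2): δ = 146.12°  ·
  (1,3): δ = 116.42°  ·
  (1,4): δ = 86.05°  ·
  (1,5): δ = 48.13°  ·
  (1,6): δ = 25.33°  ✓
  (1,7): δ = 100.51°  ·
  (2,3): δ = 150.30°  ·
  (2,4): δ = 119.94°  ·
  (2,5): δ = 82.01°  ·
  (2,6): δ = 8.55°  ✓
  (2,7): δ = 66.63°  ·
  (3,4): δ = 149.64°  ·
  (3,5): δ = 111.72°  ·
  (3,6): δ = 38.26°  ·
  (3,7): δ = 36.93°  ·
  (4,5): δ = 142.08°  ·
  (4,6): δ = 68.62°  ·
  (4,7): δ = 6.57°  ✓
  (5,6): δ = 106.54°  ·
  (5,7): δ = 31.36°  ✓
  (6,7): δ = 104.82°  ·
antipodal pairs: 5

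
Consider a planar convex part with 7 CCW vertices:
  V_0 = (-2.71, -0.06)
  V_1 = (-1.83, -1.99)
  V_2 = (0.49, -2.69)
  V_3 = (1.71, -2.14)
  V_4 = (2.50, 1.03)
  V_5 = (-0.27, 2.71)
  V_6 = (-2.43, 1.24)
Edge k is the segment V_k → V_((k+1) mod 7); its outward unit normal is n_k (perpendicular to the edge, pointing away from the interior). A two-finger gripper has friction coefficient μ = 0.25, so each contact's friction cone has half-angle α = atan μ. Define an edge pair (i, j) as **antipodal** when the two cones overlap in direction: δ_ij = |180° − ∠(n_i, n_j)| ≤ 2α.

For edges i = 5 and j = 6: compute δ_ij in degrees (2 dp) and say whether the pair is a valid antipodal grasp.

δ = 136.39°, invalid

α = atan 0.25 = 14.04°;  2α = 28.07°
edge 5: e_5 = (-2.16, -1.47);  n_5 = (-0.5626, +0.8267)
edge 6: e_6 = (-0.28, -1.30);  n_6 = (-0.9776, +0.2106)
∠(n_5, n_6) = 43.61°
δ = |180° − 43.61°| = 136.39°
136.39° > 2α = 28.07°  →  invalid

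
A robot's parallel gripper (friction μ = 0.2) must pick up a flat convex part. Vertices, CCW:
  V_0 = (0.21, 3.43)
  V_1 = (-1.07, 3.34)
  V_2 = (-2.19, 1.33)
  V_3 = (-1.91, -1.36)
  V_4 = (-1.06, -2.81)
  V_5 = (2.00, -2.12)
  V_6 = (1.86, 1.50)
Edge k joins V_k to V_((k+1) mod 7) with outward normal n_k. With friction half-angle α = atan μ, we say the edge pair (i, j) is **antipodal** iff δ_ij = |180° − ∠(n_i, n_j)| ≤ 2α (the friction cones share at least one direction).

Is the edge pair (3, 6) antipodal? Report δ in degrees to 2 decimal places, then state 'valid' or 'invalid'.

α = atan 0.2 = 11.31°;  2α = 22.62°
edge 3: e_3 = (+0.85, -1.45);  n_3 = (-0.8627, -0.5057)
edge 6: e_6 = (-1.65, +1.93);  n_6 = (+0.7601, +0.6498)
∠(n_3, n_6) = 169.85°
δ = |180° − 169.85°| = 10.15°
10.15° ≤ 2α = 22.62°  →  valid

δ = 10.15°, valid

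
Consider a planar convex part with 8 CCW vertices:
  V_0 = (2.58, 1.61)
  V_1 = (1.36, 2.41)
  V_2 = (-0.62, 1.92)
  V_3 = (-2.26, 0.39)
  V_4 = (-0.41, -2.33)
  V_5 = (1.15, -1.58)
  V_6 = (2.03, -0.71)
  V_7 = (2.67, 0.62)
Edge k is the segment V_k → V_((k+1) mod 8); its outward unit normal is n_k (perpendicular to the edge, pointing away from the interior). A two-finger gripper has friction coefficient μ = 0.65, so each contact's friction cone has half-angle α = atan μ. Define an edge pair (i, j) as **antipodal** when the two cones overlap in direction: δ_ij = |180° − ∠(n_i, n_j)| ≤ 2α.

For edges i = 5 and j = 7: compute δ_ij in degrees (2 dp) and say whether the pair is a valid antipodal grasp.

δ = 129.48°, invalid

α = atan 0.65 = 33.02°;  2α = 66.05°
edge 5: e_5 = (+0.88, +0.87);  n_5 = (+0.7031, -0.7111)
edge 7: e_7 = (-0.09, +0.99);  n_7 = (+0.9959, +0.0905)
∠(n_5, n_7) = 50.52°
δ = |180° − 50.52°| = 129.48°
129.48° > 2α = 66.05°  →  invalid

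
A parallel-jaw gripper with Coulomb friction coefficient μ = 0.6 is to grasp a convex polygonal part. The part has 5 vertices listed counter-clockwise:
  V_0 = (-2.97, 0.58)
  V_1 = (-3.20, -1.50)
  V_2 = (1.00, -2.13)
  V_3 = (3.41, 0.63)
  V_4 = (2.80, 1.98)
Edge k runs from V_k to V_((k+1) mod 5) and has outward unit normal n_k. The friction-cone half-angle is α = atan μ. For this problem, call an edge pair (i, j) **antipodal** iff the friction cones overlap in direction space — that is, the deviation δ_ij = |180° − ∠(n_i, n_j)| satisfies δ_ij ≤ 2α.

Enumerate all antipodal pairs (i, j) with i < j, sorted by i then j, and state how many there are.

count = 5; pairs: (0,2), (0,3), (1,3), (1,4), (2,4)

α = atan 0.6 = 30.96°;  2α = 61.93°
n_0 = (-0.9939, +0.1099)
n_1 = (-0.1483, -0.9889)
n_2 = (+0.7533, -0.6577)
n_3 = (+0.9113, +0.4118)
n_4 = (-0.2358, +0.9718)
  (0,1): δ = 92.22°  ·
  (0,2): δ = 34.82°  ✓
  (0,3): δ = 30.63°  ✓
  (0,4): δ = 109.95°  ·
  (1,2): δ = 122.60°  ·
  (1,3): δ = 57.15°  ✓
  (1,4): δ = 22.17°  ✓
  (2,3): δ = 114.56°  ·
  (2,4): δ = 35.23°  ✓
  (3,4): δ = 100.68°  ·
antipodal pairs: 5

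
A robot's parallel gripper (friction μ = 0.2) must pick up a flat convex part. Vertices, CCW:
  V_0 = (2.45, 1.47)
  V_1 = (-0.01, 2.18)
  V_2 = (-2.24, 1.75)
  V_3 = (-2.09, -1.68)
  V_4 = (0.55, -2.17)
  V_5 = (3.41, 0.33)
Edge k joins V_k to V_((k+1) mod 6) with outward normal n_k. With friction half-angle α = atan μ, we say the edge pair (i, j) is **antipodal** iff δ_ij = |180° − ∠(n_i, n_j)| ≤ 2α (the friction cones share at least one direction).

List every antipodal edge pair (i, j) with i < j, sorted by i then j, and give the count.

count = 2; pairs: (0,3), (1,3)

α = atan 0.2 = 11.31°;  2α = 22.62°
n_0 = (+0.2773, +0.9608)
n_1 = (-0.1893, +0.9819)
n_2 = (-0.9990, -0.0437)
n_3 = (-0.1825, -0.9832)
n_4 = (+0.6581, -0.7529)
n_5 = (+0.7649, +0.6441)
  (0,1): δ = 152.99°  ·
  (0,2): δ = 71.40°  ·
  (0,3): δ = 5.58°  ✓
  (0,4): δ = 57.26°  ·
  (0,5): δ = 146.20°  ·
  (1,2): δ = 98.41°  ·
  (1,3): δ = 21.43°  ✓
  (1,4): δ = 30.24°  ·
  (1,5): δ = 119.19°  ·
  (2,3): δ = 103.02°  ·
  (2,4): δ = 51.35°  ·
  (2,5): δ = 37.60°  ·
  (3,4): δ = 128.33°  ·
  (3,5): δ = 39.38°  ·
  (4,5): δ = 91.06°  ·
antipodal pairs: 2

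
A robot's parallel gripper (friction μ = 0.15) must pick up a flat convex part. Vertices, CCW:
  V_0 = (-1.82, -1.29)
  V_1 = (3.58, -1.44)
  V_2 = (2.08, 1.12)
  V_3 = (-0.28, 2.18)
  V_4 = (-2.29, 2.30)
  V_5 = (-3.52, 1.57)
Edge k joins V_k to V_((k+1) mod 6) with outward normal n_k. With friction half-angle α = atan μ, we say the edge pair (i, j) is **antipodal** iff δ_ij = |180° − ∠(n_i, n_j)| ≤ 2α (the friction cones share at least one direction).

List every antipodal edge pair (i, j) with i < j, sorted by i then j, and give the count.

α = atan 0.15 = 8.53°;  2α = 17.06°
n_0 = (-0.0278, -0.9996)
n_1 = (+0.8628, +0.5055)
n_2 = (+0.4097, +0.9122)
n_3 = (+0.0596, +0.9982)
n_4 = (-0.5104, +0.8600)
n_5 = (-0.8596, -0.5110)
  (0,1): δ = 58.04°  ·
  (0,2): δ = 22.60°  ·
  (0,3): δ = 1.83°  ✓
  (0,4): δ = 32.28°  ·
  (0,5): δ = 122.32°  ·
  (1,2): δ = 144.55°  ·
  (1,3): δ = 123.78°  ·
  (1,4): δ = 89.68°  ·
  (1,5): δ = 0.36°  ✓
  (2,3): δ = 159.23°  ·
  (2,4): δ = 125.12°  ·
  (2,5): δ = 35.09°  ·
  (3,4): δ = 145.89°  ·
  (3,5): δ = 55.86°  ·
  (4,5): δ = 89.96°  ·
antipodal pairs: 2

count = 2; pairs: (0,3), (1,5)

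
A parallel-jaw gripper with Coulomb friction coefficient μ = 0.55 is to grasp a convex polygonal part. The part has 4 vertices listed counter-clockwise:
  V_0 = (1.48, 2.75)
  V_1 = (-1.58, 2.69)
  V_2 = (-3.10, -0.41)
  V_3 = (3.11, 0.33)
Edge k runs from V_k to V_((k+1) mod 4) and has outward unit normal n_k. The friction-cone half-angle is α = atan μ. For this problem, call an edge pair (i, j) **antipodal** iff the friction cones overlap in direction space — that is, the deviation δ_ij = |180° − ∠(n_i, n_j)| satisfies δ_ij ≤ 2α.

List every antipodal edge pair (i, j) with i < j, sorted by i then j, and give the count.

α = atan 0.55 = 28.81°;  2α = 57.62°
n_0 = (-0.0196, +0.9998)
n_1 = (-0.8979, +0.4402)
n_2 = (+0.1183, -0.9930)
n_3 = (+0.8294, +0.5586)
  (0,1): δ = 117.24°  ·
  (0,2): δ = 5.67°  ✓
  (0,3): δ = 122.84°  ·
  (1,2): δ = 57.08°  ✓
  (1,3): δ = 60.08°  ·
  (2,3): δ = 62.83°  ·
antipodal pairs: 2

count = 2; pairs: (0,2), (1,2)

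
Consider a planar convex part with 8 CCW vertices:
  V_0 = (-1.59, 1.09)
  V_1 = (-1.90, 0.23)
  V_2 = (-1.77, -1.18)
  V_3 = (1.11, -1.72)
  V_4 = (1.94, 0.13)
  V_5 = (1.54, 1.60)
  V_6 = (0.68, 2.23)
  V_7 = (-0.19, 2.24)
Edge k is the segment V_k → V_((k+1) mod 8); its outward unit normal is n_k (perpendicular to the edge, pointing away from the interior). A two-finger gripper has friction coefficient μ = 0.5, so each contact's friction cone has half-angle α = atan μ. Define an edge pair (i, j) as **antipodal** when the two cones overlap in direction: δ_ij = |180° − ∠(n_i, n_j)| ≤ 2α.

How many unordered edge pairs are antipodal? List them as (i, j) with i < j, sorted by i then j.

count = 9; pairs: (0,3), (0,4), (1,3), (1,4), (1,5), (2,5), (2,6), (2,7), (3,7)

α = atan 0.5 = 26.57°;  2α = 53.13°
n_0 = (-0.9407, +0.3391)
n_1 = (-0.9958, -0.0918)
n_2 = (-0.1843, -0.9829)
n_3 = (+0.9124, -0.4093)
n_4 = (+0.9649, +0.2626)
n_5 = (+0.5910, +0.8067)
n_6 = (+0.0115, +0.9999)
n_7 = (-0.6347, +0.7727)
  (0,1): δ = 154.91°  ·
  (0,2): δ = 80.80°  ·
  (0,3): δ = 4.34°  ✓
  (0,4): δ = 35.04°  ✓
  (0,5): δ = 73.60°  ·
  (0,6): δ = 109.16°  ·
  (0,7): δ = 149.22°  ·
  (1,2): δ = 105.89°  ·
  (1,3): δ = 29.43°  ✓
  (1,4): δ = 9.95°  ✓
  (1,5): δ = 48.51°  ✓
  (1,6): δ = 84.07°  ·
  (1,7): δ = 124.13°  ·
  (2,3): δ = 103.54°  ·
  (2,4): δ = 64.16°  ·
  (2,5): δ = 25.61°  ✓
  (2,6): δ = 9.96°  ✓
  (2,7): δ = 50.02°  ✓
  (3,4): δ = 140.61°  ·
  (3,5): δ = 102.06°  ·
  (3,6): δ = 66.50°  ·
  (3,7): δ = 26.44°  ✓
  (4,5): δ = 141.45°  ·
  (4,6): δ = 105.88°  ·
  (4,7): δ = 65.82°  ·
  (5,6): δ = 144.43°  ·
  (5,7): δ = 104.37°  ·
  (6,7): δ = 139.94°  ·
antipodal pairs: 9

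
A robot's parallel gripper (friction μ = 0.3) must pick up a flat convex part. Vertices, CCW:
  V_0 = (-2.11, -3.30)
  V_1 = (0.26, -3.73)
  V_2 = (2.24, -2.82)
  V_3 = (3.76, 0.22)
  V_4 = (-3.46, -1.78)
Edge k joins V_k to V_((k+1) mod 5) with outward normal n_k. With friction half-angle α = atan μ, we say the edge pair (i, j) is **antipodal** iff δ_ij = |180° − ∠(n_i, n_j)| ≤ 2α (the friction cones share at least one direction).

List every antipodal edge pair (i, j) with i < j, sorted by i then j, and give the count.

α = atan 0.3 = 16.70°;  2α = 33.40°
n_0 = (-0.1785, -0.9839)
n_1 = (+0.4176, -0.9086)
n_2 = (+0.8944, -0.4472)
n_3 = (-0.2670, +0.9637)
n_4 = (-0.7477, -0.6641)
  (0,1): δ = 145.03°  ·
  (0,2): δ = 106.28°  ·
  (0,3): δ = 25.77°  ✓
  (0,4): δ = 141.89°  ·
  (1,2): δ = 141.25°  ·
  (1,3): δ = 9.20°  ✓
  (1,4): δ = 106.93°  ·
  (2,3): δ = 47.95°  ·
  (2,4): δ = 68.18°  ·
  (3,4): δ = 63.87°  ·
antipodal pairs: 2

count = 2; pairs: (0,3), (1,3)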